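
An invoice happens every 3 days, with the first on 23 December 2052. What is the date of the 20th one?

18 February 2053

The 20th occurrence is 19 intervals after the first: 19 × 3 = 57 days after 23 December 2052.
December has 31 days — 8 days to the end of December leaves 49.
January has 31 days (18 left).
18 days into February → 18 February 2053.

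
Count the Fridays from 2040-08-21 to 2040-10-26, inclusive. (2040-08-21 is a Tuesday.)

10

2040-08-21 is a Tuesday; the first Friday on or after it is 2040-08-24 (3 days later).
From 2040-08-24 to 2040-10-26: 7 + 30 + 26 = 63 days (rest of August, September, October).
63 ÷ 7 = 9 full weeks with remainder 0, so 9 more Fridays after the first → 10.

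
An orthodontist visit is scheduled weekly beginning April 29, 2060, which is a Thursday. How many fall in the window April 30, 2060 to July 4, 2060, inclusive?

9

Occurrences land 7·i days after April 29, 2060 for i = 0, 1, 2, …
April 30, 2060 is 1 day after the start; 1 ÷ 7 = 0 remainder 1; since the remainder is 1, round up to i = 1. First occurrence in the window: #2 on May 6, 2060 (1×7 = 7 days in).
July 4, 2060 is 66 days after the start; 66 ÷ 7 = 9 remainder 3. Last occurrence in the window: #10 on July 1, 2060.
Occurrences #2 through #10: 9 in total.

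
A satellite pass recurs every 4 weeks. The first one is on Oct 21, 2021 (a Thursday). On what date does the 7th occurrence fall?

Apr 7, 2022

The 7th occurrence is 6 intervals after the first: 6 × 28 = 168 days after Oct 21, 2021.
Oct has 31 days — 10 days to the end of Oct leaves 158.
Nov has 30 days (128 left).
Dec has 31 days (97 left).
Jan has 31 days (66 left).
Feb has 28 days (38 left).
Mar has 31 days (7 left).
7 days into Apr → Apr 7, 2022.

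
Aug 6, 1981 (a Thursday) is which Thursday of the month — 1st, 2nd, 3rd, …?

Day 6 falls in week ⌈6/7⌉ of the month.
Days 1–7 hold the 1st Thursday, 8–14 the 2nd, 15–21 the 3rd, 22–28 the 4th, 29–31 the 5th.
6 is in the range for the 1st.

1st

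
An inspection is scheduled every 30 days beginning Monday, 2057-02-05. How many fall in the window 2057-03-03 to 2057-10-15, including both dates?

Occurrences land 30·i days after 2057-02-05 for i = 0, 1, 2, …
2057-03-03 is 26 days after the start; 26 ÷ 30 = 0 remainder 26; since the remainder is 26, round up to i = 1. First occurrence in the window: #2 on 2057-03-07 (1×30 = 30 days in).
2057-10-15 is 252 days after the start; 252 ÷ 30 = 8 remainder 12. Last occurrence in the window: #9 on 2057-10-03.
Occurrences #2 through #9: 8 in total.

8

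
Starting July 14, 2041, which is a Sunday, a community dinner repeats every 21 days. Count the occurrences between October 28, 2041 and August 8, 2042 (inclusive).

Occurrences land 21·i days after July 14, 2041 for i = 0, 1, 2, …
October 28, 2041 is 106 days after the start; 106 ÷ 21 = 5 remainder 1; since the remainder is 1, round up to i = 6. First occurrence in the window: #7 on November 17, 2041 (6×21 = 126 days in).
August 8, 2042 is 390 days after the start; 390 ÷ 21 = 18 remainder 12. Last occurrence in the window: #19 on July 27, 2042.
Occurrences #7 through #19: 13 in total.

13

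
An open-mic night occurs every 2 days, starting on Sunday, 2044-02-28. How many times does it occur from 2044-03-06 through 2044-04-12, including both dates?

Occurrences land 2·i days after 2044-02-28 for i = 0, 1, 2, …
2044-03-06 is 7 days after the start; 7 ÷ 2 = 3 remainder 1; since the remainder is 1, round up to i = 4. First occurrence in the window: #5 on 2044-03-07 (4×2 = 8 days in).
2044-04-12 is 44 days after the start; 44 ÷ 2 = 22 remainder 0. Last occurrence in the window: #23 on 2044-04-12.
Occurrences #5 through #23: 19 in total.

19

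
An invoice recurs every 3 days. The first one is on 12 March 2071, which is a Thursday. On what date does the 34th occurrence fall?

19 June 2071

The 34th occurrence is 33 intervals after the first: 33 × 3 = 99 days after 12 March 2071.
March has 31 days — 19 days to the end of March leaves 80.
April has 30 days (50 left).
May has 31 days (19 left).
19 days into June → 19 June 2071.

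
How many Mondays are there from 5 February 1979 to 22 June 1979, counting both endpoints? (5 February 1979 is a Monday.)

5 February 1979 is a Monday; the first Monday on or after it is 5 February 1979.
From 5 February 1979 to 22 June 1979: 23 + 31 + 30 + 31 + 22 = 137 days (rest of February, March, April, May, June).
137 ÷ 7 = 19 full weeks with remainder 4, so 19 more Mondays after the first → 20.

20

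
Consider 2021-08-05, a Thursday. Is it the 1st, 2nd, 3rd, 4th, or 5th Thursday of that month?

Day 5 falls in week ⌈5/7⌉ of the month.
Days 1–7 hold the 1st Thursday, 8–14 the 2nd, 15–21 the 3rd, 22–28 the 4th, 29–31 the 5th.
5 is in the range for the 1st.

1st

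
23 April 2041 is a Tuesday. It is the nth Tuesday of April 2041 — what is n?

Day 23 falls in week ⌈23/7⌉ of the month.
Days 1–7 hold the 1st Tuesday, 8–14 the 2nd, 15–21 the 3rd, 22–28 the 4th, 29–31 the 5th.
23 is in the range for the 4th.

4th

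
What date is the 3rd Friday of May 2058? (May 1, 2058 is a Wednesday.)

May 17, 2058

May 2058 begins on a Wednesday, so the first Friday is May 3 (2 days later).
The 3rd Friday is 2 weeks later: 3 + 14 = 17.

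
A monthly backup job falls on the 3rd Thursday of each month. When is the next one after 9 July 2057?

19 July 2057

July 2057 starts on a Sunday; its first Thursday is the 5th, so the 3rd Thursday is the 19th — 19 July 2057.
19 July 2057 is after 9 July 2057, so that is the next one.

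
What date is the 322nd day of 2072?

17 November 2072

January has 31 days (322 − 31 = 291 remain).
February has 29 days (291 − 29 = 262 remain).
March has 31 days (262 − 31 = 231 remain).
April has 30 days (231 − 30 = 201 remain).
May has 31 days (201 − 31 = 170 remain).
June has 30 days (170 − 30 = 140 remain).
July has 31 days (140 − 31 = 109 remain).
August has 31 days (109 − 31 = 78 remain).
September has 30 days (78 − 30 = 48 remain).
October has 31 days (48 − 31 = 17 remain).
17 into November → November 17.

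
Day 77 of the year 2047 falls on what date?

18 March 2047

January has 31 days (77 − 31 = 46 remain).
February has 28 days (46 − 28 = 18 remain).
18 into March → March 18.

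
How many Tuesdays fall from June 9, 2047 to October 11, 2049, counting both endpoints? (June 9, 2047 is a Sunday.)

June 9, 2047 is a Sunday; the first Tuesday on or after it is June 11, 2047 (2 days later).
From June 11, 2047 to October 11, 2049: 203 + 366 + 284 = 853 days (rest of 2047, 2048, to October 11, 2049 in 2049).
853 ÷ 7 = 121 full weeks with remainder 6, so 121 more Tuesdays after the first → 122.

122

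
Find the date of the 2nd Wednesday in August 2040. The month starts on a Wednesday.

8 August 2040

August 2040 begins on a Wednesday, so the first Wednesday is August 1.
The 2nd Wednesday is 1 weeks later: 1 + 7 = 8.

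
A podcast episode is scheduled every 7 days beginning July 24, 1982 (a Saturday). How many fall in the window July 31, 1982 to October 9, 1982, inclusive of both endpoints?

11

Occurrences land 7·i days after July 24, 1982 for i = 0, 1, 2, …
July 31, 1982 is 7 days after the start; 7 ÷ 7 = 1 remainder 0. First occurrence in the window: #2 on July 31, 1982 (1×7 = 7 days in).
October 9, 1982 is 77 days after the start; 77 ÷ 7 = 11 remainder 0. Last occurrence in the window: #12 on October 9, 1982.
Occurrences #2 through #12: 11 in total.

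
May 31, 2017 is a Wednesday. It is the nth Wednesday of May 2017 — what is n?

5th

Day 31 falls in week ⌈31/7⌉ of the month.
Days 1–7 hold the 1st Wednesday, 8–14 the 2nd, 15–21 the 3rd, 22–28 the 4th, 29–31 the 5th.
31 is in the range for the 5th.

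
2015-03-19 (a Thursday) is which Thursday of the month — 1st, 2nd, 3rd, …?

3rd

Day 19 falls in week ⌈19/7⌉ of the month.
Days 1–7 hold the 1st Thursday, 8–14 the 2nd, 15–21 the 3rd, 22–28 the 4th, 29–31 the 5th.
19 is in the range for the 3rd.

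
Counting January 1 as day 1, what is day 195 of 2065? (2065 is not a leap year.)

Jul 14, 2065

Jan has 31 days (195 − 31 = 164 remain).
Feb has 28 days (164 − 28 = 136 remain).
Mar has 31 days (136 − 31 = 105 remain).
Apr has 30 days (105 − 30 = 75 remain).
May has 31 days (75 − 31 = 44 remain).
Jun has 30 days (44 − 30 = 14 remain).
14 into Jul → Jul 14.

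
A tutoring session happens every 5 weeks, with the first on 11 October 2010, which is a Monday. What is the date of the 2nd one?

The 2nd occurrence is 1 interval after the first: 1 × 35 = 35 days after 11 October 2010.
October has 31 days — 20 days to the end of October leaves 15.
15 days into November → 15 November 2010.

15 November 2010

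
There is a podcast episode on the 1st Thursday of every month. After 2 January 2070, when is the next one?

January 2070 starts on a Wednesday, so its 1st Thursday is 2 January 2070 (1 day in).
That is not after 2 January 2070, so look at February 2070.
February 2070 starts on a Saturday, so its 1st Thursday is 6 February 2070 (5 days in).

6 February 2070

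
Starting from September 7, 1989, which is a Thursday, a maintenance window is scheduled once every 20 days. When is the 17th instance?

July 24, 1990

The 17th occurrence is 16 intervals after the first: 16 × 20 = 320 days after September 7, 1989.
September has 30 days — 23 days to the end of September leaves 297.
October has 31 days (266 left).
November has 30 days (236 left).
December has 31 days (205 left).
January has 31 days (174 left).
February has 28 days (146 left).
March has 31 days (115 left).
April has 30 days (85 left).
May has 31 days (54 left).
June has 30 days (24 left).
24 days into July → July 24, 1990.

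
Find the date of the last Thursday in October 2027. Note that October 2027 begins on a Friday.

28 October 2027

October 2027 begins on a Friday, so the first Thursday is October 7 (6 days later).
October 2027 has 31 days. Adding weeks: 7, 14, 21, 28 — the last one ≤ 31 is the 28th.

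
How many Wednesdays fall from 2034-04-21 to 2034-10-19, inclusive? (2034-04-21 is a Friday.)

26

2034-04-21 is a Friday; the first Wednesday on or after it is 2034-04-26 (5 days later).
From 2034-04-26 to 2034-10-19: 4 + 31 + 30 + 31 + 31 + 30 + 19 = 176 days (rest of April, May, June, July, August, September, October).
176 ÷ 7 = 25 full weeks with remainder 1, so 25 more Wednesdays after the first → 26.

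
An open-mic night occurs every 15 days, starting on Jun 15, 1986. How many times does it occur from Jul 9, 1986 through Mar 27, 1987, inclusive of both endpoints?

Occurrences land 15·i days after Jun 15, 1986 for i = 0, 1, 2, …
Jul 9, 1986 is 24 days after the start; 24 ÷ 15 = 1 remainder 9; since the remainder is 9, round up to i = 2. First occurrence in the window: #3 on Jul 15, 1986 (2×15 = 30 days in).
Mar 27, 1987 is 285 days after the start; 285 ÷ 15 = 19 remainder 0. Last occurrence in the window: #20 on Mar 27, 1987.
Occurrences #3 through #20: 18 in total.

18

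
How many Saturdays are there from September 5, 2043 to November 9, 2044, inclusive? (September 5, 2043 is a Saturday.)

62

September 5, 2043 is a Saturday; the first Saturday on or after it is September 5, 2043.
From September 5, 2043 to November 9, 2044: 117 + 314 = 431 days (rest of 2043, to November 9, 2044 in 2044).
431 ÷ 7 = 61 full weeks with remainder 4, so 61 more Saturdays after the first → 62.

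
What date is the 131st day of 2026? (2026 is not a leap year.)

January has 31 days (131 − 31 = 100 remain).
February has 28 days (100 − 28 = 72 remain).
March has 31 days (72 − 31 = 41 remain).
April has 30 days (41 − 30 = 11 remain).
11 into May → May 11.

11 May 2026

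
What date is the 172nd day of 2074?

January has 31 days (172 − 31 = 141 remain).
February has 28 days (141 − 28 = 113 remain).
March has 31 days (113 − 31 = 82 remain).
April has 30 days (82 − 30 = 52 remain).
May has 31 days (52 − 31 = 21 remain).
21 into June → June 21.

2074-06-21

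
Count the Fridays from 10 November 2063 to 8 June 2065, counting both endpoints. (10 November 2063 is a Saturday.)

82

10 November 2063 is a Saturday; the first Friday on or after it is 16 November 2063 (6 days later).
From 16 November 2063 to 8 June 2065: 45 + 366 + 159 = 570 days (rest of 2063, 2064, to 8 June 2065 in 2065).
570 ÷ 7 = 81 full weeks with remainder 3, so 81 more Fridays after the first → 82.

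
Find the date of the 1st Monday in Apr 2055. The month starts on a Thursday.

Apr 2055 begins on a Thursday, so the first Monday is Apr 5 (4 days later).

Apr 5, 2055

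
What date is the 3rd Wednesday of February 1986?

February 1986 begins on a Saturday, so the first Wednesday is February 5 (4 days later).
The 3rd Wednesday is 2 weeks later: 5 + 14 = 19.

19 February 1986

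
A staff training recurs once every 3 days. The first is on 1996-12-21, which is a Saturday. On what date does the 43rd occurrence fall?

1997-04-26

The 43rd occurrence is 42 intervals after the first: 42 × 3 = 126 days after 1996-12-21.
December has 31 days — 10 days to the end of December leaves 116.
January has 31 days (85 left).
February has 28 days (57 left).
March has 31 days (26 left).
26 days into April → 1997-04-26.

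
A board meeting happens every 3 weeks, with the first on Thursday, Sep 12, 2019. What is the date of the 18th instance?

Sep 3, 2020

The 18th occurrence is 17 intervals after the first: 17 × 21 = 357 days after Sep 12, 2019.
Sep has 30 days — 18 days to the end of Sep leaves 339.
Oct has 31 days (308 left).
Nov has 30 days (278 left).
Dec has 31 days (247 left).
Jan has 31 days (216 left).
Feb has 29 days (187 left).
Mar has 31 days (156 left).
Apr has 30 days (126 left).
May has 31 days (95 left).
Jun has 30 days (65 left).
Jul has 31 days (34 left).
Aug has 31 days (3 left).
3 days into Sep → Sep 3, 2020.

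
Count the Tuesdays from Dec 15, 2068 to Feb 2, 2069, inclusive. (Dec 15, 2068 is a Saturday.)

7

Dec 15, 2068 is a Saturday; the first Tuesday on or after it is Dec 18, 2068 (3 days later).
From Dec 18, 2068 to Feb 2, 2069: 13 + 31 + 2 = 46 days (rest of Dec, Jan, Feb).
46 ÷ 7 = 6 full weeks with remainder 4, so 6 more Tuesdays after the first → 7.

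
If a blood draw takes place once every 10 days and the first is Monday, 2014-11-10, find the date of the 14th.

The 14th occurrence is 13 intervals after the first: 13 × 10 = 130 days after 2014-11-10.
November has 30 days — 20 days to the end of November leaves 110.
December has 31 days (79 left).
January has 31 days (48 left).
February has 28 days (20 left).
20 days into March → 2015-03-20.

2015-03-20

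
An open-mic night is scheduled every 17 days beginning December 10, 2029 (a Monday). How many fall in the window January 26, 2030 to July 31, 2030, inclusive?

Occurrences land 17·i days after December 10, 2029 for i = 0, 1, 2, …
January 26, 2030 is 47 days after the start; 47 ÷ 17 = 2 remainder 13; since the remainder is 13, round up to i = 3. First occurrence in the window: #4 on January 30, 2030 (3×17 = 51 days in).
July 31, 2030 is 233 days after the start; 233 ÷ 17 = 13 remainder 12. Last occurrence in the window: #14 on July 19, 2030.
Occurrences #4 through #14: 11 in total.

11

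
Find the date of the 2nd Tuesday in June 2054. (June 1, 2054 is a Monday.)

June 2054 begins on a Monday, so the first Tuesday is June 2 (1 day later).
The 2nd Tuesday is 1 weeks later: 2 + 7 = 9.

9 June 2054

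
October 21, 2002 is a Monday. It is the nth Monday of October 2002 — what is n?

Day 21 falls in week ⌈21/7⌉ of the month.
Days 1–7 hold the 1st Monday, 8–14 the 2nd, 15–21 the 3rd, 22–28 the 4th, 29–31 the 5th.
21 is in the range for the 3rd.

3rd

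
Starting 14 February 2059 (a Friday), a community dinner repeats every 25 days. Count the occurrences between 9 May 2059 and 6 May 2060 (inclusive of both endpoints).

14

Occurrences land 25·i days after 14 February 2059 for i = 0, 1, 2, …
9 May 2059 is 84 days after the start; 84 ÷ 25 = 3 remainder 9; since the remainder is 9, round up to i = 4. First occurrence in the window: #5 on 25 May 2059 (4×25 = 100 days in).
6 May 2060 is 447 days after the start; 447 ÷ 25 = 17 remainder 22. Last occurrence in the window: #18 on 14 April 2060.
Occurrences #5 through #18: 14 in total.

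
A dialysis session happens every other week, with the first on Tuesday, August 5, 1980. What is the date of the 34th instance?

November 10, 1981

The 34th occurrence is 33 intervals after the first: 33 × 14 = 462 days after August 5, 1980.
August has 31 days — 26 days to the end of August leaves 436.
From end of August to end of 1980 is 122 days (314 left).
January has 31 days (283 left).
February has 28 days (255 left).
March has 31 days (224 left).
April has 30 days (194 left).
May has 31 days (163 left).
June has 30 days (133 left).
July has 31 days (102 left).
August has 31 days (71 left).
September has 30 days (41 left).
October has 31 days (10 left).
10 days into November → November 10, 1981.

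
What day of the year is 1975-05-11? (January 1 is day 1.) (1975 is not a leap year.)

Days in months before May: 31 + 28 + 31 + 30 = 120.
Plus 11 days into May → day 131.

131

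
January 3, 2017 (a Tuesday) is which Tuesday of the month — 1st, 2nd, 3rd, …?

1st

Day 3 falls in week ⌈3/7⌉ of the month.
Days 1–7 hold the 1st Tuesday, 8–14 the 2nd, 15–21 the 3rd, 22–28 the 4th, 29–31 the 5th.
3 is in the range for the 1st.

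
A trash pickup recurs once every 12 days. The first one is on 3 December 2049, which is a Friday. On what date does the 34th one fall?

The 34th occurrence is 33 intervals after the first: 33 × 12 = 396 days after 3 December 2049.
December has 31 days — 28 days to the end of December leaves 368.
January has 31 days (337 left).
February has 28 days (309 left).
March has 31 days (278 left).
April has 30 days (248 left).
May has 31 days (217 left).
June has 30 days (187 left).
July has 31 days (156 left).
August has 31 days (125 left).
September has 30 days (95 left).
October has 31 days (64 left).
November has 30 days (34 left).
December has 31 days (3 left).
3 days into January → 3 January 2051.

3 January 2051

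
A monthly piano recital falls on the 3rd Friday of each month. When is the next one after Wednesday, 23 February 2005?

18 March 2005

February 2005 starts on a Tuesday; its first Friday is the 4th, so the 3rd Friday is the 18th — 18 February 2005.
That is not after 23 February 2005, so look at March 2005.
March 2005 starts on a Tuesday; its first Friday is the 4th, so the 3rd Friday is the 18th — 18 March 2005.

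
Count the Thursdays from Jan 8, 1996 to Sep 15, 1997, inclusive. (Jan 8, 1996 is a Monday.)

88

Jan 8, 1996 is a Monday; the first Thursday on or after it is Jan 11, 1996 (3 days later).
From Jan 11, 1996 to Sep 15, 1997: 355 + 258 = 613 days (rest of 1996, to Sep 15, 1997 in 1997).
613 ÷ 7 = 87 full weeks with remainder 4, so 87 more Thursdays after the first → 88.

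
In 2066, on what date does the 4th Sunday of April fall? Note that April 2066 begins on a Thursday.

April 2066 begins on a Thursday, so the first Sunday is April 4 (3 days later).
The 4th Sunday is 3 weeks later: 4 + 21 = 25.

2066-04-25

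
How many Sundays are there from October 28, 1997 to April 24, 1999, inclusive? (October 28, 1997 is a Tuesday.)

77

October 28, 1997 is a Tuesday; the first Sunday on or after it is November 2, 1997 (5 days later).
From November 2, 1997 to April 24, 1999: 59 + 365 + 114 = 538 days (rest of 1997, 1998, to April 24, 1999 in 1999).
538 ÷ 7 = 76 full weeks with remainder 6, so 76 more Sundays after the first → 77.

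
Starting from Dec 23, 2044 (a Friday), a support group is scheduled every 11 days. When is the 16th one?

Jun 6, 2045

The 16th occurrence is 15 intervals after the first: 15 × 11 = 165 days after Dec 23, 2044.
Dec has 31 days — 8 days to the end of Dec leaves 157.
Jan has 31 days (126 left).
Feb has 28 days (98 left).
Mar has 31 days (67 left).
Apr has 30 days (37 left).
May has 31 days (6 left).
6 days into Jun → Jun 6, 2045.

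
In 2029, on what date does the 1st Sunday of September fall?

2029-09-02

September 2029 begins on a Saturday, so the first Sunday is September 2 (1 day later).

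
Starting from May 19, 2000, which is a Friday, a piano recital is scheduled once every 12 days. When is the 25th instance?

The 25th occurrence is 24 intervals after the first: 24 × 12 = 288 days after May 19, 2000.
May has 31 days — 12 days to the end of May leaves 276.
June has 30 days (246 left).
July has 31 days (215 left).
August has 31 days (184 left).
September has 30 days (154 left).
October has 31 days (123 left).
November has 30 days (93 left).
December has 31 days (62 left).
January has 31 days (31 left).
February has 28 days (3 left).
3 days into March → March 3, 2001.

March 3, 2001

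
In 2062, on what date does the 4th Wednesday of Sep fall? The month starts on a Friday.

Sep 27, 2062

Sep 2062 begins on a Friday, so the first Wednesday is Sep 6 (5 days later).
The 4th Wednesday is 3 weeks later: 6 + 21 = 27.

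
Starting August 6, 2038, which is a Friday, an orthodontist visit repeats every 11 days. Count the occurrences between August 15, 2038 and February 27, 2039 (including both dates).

18

Occurrences land 11·i days after August 6, 2038 for i = 0, 1, 2, …
August 15, 2038 is 9 days after the start; 9 ÷ 11 = 0 remainder 9; since the remainder is 9, round up to i = 1. First occurrence in the window: #2 on August 17, 2038 (1×11 = 11 days in).
February 27, 2039 is 205 days after the start; 205 ÷ 11 = 18 remainder 7. Last occurrence in the window: #19 on February 20, 2039.
Occurrences #2 through #19: 18 in total.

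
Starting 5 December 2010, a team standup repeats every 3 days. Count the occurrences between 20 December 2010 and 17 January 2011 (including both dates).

Occurrences land 3·i days after 5 December 2010 for i = 0, 1, 2, …
20 December 2010 is 15 days after the start; 15 ÷ 3 = 5 remainder 0. First occurrence in the window: #6 on 20 December 2010 (5×3 = 15 days in).
17 January 2011 is 43 days after the start; 43 ÷ 3 = 14 remainder 1. Last occurrence in the window: #15 on 16 January 2011.
Occurrences #6 through #15: 10 in total.

10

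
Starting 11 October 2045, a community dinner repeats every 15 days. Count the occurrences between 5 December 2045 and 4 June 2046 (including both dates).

12

Occurrences land 15·i days after 11 October 2045 for i = 0, 1, 2, …
5 December 2045 is 55 days after the start; 55 ÷ 15 = 3 remainder 10; since the remainder is 10, round up to i = 4. First occurrence in the window: #5 on 10 December 2045 (4×15 = 60 days in).
4 June 2046 is 236 days after the start; 236 ÷ 15 = 15 remainder 11. Last occurrence in the window: #16 on 24 May 2046.
Occurrences #5 through #16: 12 in total.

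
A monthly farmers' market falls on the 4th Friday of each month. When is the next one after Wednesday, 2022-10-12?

October 2022 starts on a Saturday; its first Friday is the 7th, so the 4th Friday is the 28th — 2022-10-28.
2022-10-28 is after 2022-10-12, so that is the next one.

2022-10-28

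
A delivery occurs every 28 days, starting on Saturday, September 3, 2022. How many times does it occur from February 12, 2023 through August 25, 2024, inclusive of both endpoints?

Occurrences land 28·i days after September 3, 2022 for i = 0, 1, 2, …
February 12, 2023 is 162 days after the start; 162 ÷ 28 = 5 remainder 22; since the remainder is 22, round up to i = 6. First occurrence in the window: #7 on February 18, 2023 (6×28 = 168 days in).
August 25, 2024 is 722 days after the start; 722 ÷ 28 = 25 remainder 22. Last occurrence in the window: #26 on August 3, 2024.
Occurrences #7 through #26: 20 in total.

20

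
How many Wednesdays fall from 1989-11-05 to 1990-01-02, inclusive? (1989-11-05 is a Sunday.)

1989-11-05 is a Sunday; the first Wednesday on or after it is 1989-11-08 (3 days later).
From 1989-11-08 to 1990-01-02: 22 + 31 + 2 = 55 days (rest of November, December, January).
55 ÷ 7 = 7 full weeks with remainder 6, so 7 more Wednesdays after the first → 8.

8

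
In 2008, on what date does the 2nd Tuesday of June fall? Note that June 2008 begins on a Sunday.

10 June 2008

June 2008 begins on a Sunday, so the first Tuesday is June 3 (2 days later).
The 2nd Tuesday is 1 weeks later: 3 + 7 = 10.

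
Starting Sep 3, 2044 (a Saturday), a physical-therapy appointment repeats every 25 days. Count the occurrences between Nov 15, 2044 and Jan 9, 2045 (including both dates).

3

Occurrences land 25·i days after Sep 3, 2044 for i = 0, 1, 2, …
Nov 15, 2044 is 73 days after the start; 73 ÷ 25 = 2 remainder 23; since the remainder is 23, round up to i = 3. First occurrence in the window: #4 on Nov 17, 2044 (3×25 = 75 days in).
Jan 9, 2045 is 128 days after the start; 128 ÷ 25 = 5 remainder 3. Last occurrence in the window: #6 on Jan 6, 2045.
Occurrences #4 through #6: 3 in total.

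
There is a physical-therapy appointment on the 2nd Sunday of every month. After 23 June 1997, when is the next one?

13 July 1997

June 1997 starts on a Sunday; its first Sunday is the 1st, so the 2nd Sunday is the 8th — 8 June 1997.
That is not after 23 June 1997, so look at July 1997.
July 1997 starts on a Tuesday; its first Sunday is the 6th, so the 2nd Sunday is the 13th — 13 July 1997.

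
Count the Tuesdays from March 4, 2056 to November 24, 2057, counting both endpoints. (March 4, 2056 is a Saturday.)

90

March 4, 2056 is a Saturday; the first Tuesday on or after it is March 7, 2056 (3 days later).
From March 7, 2056 to November 24, 2057: 299 + 328 = 627 days (rest of 2056, to November 24, 2057 in 2057).
627 ÷ 7 = 89 full weeks with remainder 4, so 89 more Tuesdays after the first → 90.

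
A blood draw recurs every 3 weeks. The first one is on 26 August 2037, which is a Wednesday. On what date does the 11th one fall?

24 March 2038

The 11th occurrence is 10 intervals after the first: 10 × 21 = 210 days after 26 August 2037.
August has 31 days — 5 days to the end of August leaves 205.
September has 30 days (175 left).
October has 31 days (144 left).
November has 30 days (114 left).
December has 31 days (83 left).
January has 31 days (52 left).
February has 28 days (24 left).
24 days into March → 24 March 2038.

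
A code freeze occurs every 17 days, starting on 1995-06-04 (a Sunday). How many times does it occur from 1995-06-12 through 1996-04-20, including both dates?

18

Occurrences land 17·i days after 1995-06-04 for i = 0, 1, 2, …
1995-06-12 is 8 days after the start; 8 ÷ 17 = 0 remainder 8; since the remainder is 8, round up to i = 1. First occurrence in the window: #2 on 1995-06-21 (1×17 = 17 days in).
1996-04-20 is 321 days after the start; 321 ÷ 17 = 18 remainder 15. Last occurrence in the window: #19 on 1996-04-05.
Occurrences #2 through #19: 18 in total.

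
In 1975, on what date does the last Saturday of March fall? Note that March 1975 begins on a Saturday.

March 1975 begins on a Saturday, so the first Saturday is March 1.
March 1975 has 31 days. Adding weeks: 1, 8, 15, 22, 29 — the last one ≤ 31 is the 29th.

29 March 1975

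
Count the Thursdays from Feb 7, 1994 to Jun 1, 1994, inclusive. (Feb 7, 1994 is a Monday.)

16

Feb 7, 1994 is a Monday; the first Thursday on or after it is Feb 10, 1994 (3 days later).
From Feb 10, 1994 to Jun 1, 1994: 18 + 31 + 30 + 31 + 1 = 111 days (rest of Feb, Mar, Apr, May, Jun).
111 ÷ 7 = 15 full weeks with remainder 6, so 15 more Thursdays after the first → 16.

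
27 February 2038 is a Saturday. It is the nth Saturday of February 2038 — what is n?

4th

Day 27 falls in week ⌈27/7⌉ of the month.
Days 1–7 hold the 1st Saturday, 8–14 the 2nd, 15–21 the 3rd, 22–28 the 4th, 29–31 the 5th.
27 is in the range for the 4th.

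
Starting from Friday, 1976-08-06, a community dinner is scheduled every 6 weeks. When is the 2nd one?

The 2nd occurrence is 1 interval after the first: 1 × 42 = 42 days after 1976-08-06.
August has 31 days — 25 days to the end of August leaves 17.
17 days into September → 1976-09-17.

1976-09-17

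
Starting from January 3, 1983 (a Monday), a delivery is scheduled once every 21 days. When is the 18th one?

The 18th occurrence is 17 intervals after the first: 17 × 21 = 357 days after January 3, 1983.
January has 31 days — 28 days to the end of January leaves 329.
February has 28 days (301 left).
March has 31 days (270 left).
April has 30 days (240 left).
May has 31 days (209 left).
June has 30 days (179 left).
July has 31 days (148 left).
August has 31 days (117 left).
September has 30 days (87 left).
October has 31 days (56 left).
November has 30 days (26 left).
26 days into December → December 26, 1983.

December 26, 1983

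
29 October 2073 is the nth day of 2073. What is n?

302

Days in months before October: 31 + 28 + 31 + 30 + 31 + 30 + 31 + 31 + 30 = 273.
Plus 29 days into October → day 302.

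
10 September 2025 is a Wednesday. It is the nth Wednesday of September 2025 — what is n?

Day 10 falls in week ⌈10/7⌉ of the month.
Days 1–7 hold the 1st Wednesday, 8–14 the 2nd, 15–21 the 3rd, 22–28 the 4th, 29–31 the 5th.
10 is in the range for the 2nd.

2nd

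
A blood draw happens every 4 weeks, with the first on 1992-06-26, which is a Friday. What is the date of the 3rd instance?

The 3rd occurrence is 2 intervals after the first: 2 × 28 = 56 days after 1992-06-26.
June has 30 days — 4 days to the end of June leaves 52.
July has 31 days (21 left).
21 days into August → 1992-08-21.

1992-08-21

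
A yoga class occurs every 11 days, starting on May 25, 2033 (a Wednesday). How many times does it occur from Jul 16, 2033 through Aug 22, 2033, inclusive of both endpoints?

4

Occurrences land 11·i days after May 25, 2033 for i = 0, 1, 2, …
Jul 16, 2033 is 52 days after the start; 52 ÷ 11 = 4 remainder 8; since the remainder is 8, round up to i = 5. First occurrence in the window: #6 on Jul 19, 2033 (5×11 = 55 days in).
Aug 22, 2033 is 89 days after the start; 89 ÷ 11 = 8 remainder 1. Last occurrence in the window: #9 on Aug 21, 2033.
Occurrences #6 through #9: 4 in total.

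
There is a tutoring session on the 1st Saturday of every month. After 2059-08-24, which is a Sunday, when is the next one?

August 2059 starts on a Friday, so its 1st Saturday is 2059-08-02 (1 day in).
That is not after 2059-08-24, so look at September 2059.
September 2059 starts on a Monday, so its 1st Saturday is 2059-09-06 (5 days in).

2059-09-06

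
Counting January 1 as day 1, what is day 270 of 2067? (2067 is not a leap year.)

January has 31 days (270 − 31 = 239 remain).
February has 28 days (239 − 28 = 211 remain).
March has 31 days (211 − 31 = 180 remain).
April has 30 days (180 − 30 = 150 remain).
May has 31 days (150 − 31 = 119 remain).
June has 30 days (119 − 30 = 89 remain).
July has 31 days (89 − 31 = 58 remain).
August has 31 days (58 − 31 = 27 remain).
27 into September → September 27.

2067-09-27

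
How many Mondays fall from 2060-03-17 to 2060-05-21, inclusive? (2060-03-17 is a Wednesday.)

9

2060-03-17 is a Wednesday; the first Monday on or after it is 2060-03-22 (5 days later).
From 2060-03-22 to 2060-05-21: 9 + 30 + 21 = 60 days (rest of March, April, May).
60 ÷ 7 = 8 full weeks with remainder 4, so 8 more Mondays after the first → 9.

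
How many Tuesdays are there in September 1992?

5

1992-09-01 is a Tuesday; the first Tuesday on or after it is 1992-09-01.
From 1992-09-01 to 1992-09-30 is 30 − 1 = 29 days.
29 ÷ 7 = 4 full weeks with remainder 1, so 4 more Tuesdays after the first → 5.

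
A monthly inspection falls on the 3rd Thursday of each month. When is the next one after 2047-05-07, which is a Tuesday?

May 2047 starts on a Wednesday; its first Thursday is the 2nd, so the 3rd Thursday is the 16th — 2047-05-16.
2047-05-16 is after 2047-05-07, so that is the next one.

2047-05-16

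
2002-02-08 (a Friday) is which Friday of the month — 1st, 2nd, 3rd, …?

2nd

Day 8 falls in week ⌈8/7⌉ of the month.
Days 1–7 hold the 1st Friday, 8–14 the 2nd, 15–21 the 3rd, 22–28 the 4th, 29–31 the 5th.
8 is in the range for the 2nd.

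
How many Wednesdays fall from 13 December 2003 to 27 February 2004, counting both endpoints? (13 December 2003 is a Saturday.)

11

13 December 2003 is a Saturday; the first Wednesday on or after it is 17 December 2003 (4 days later).
From 17 December 2003 to 27 February 2004: 14 + 31 + 27 = 72 days (rest of December, January, February).
72 ÷ 7 = 10 full weeks with remainder 2, so 10 more Wednesdays after the first → 11.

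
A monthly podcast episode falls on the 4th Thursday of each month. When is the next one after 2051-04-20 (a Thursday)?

2051-04-27

April 2051 starts on a Saturday; its first Thursday is the 6th, so the 4th Thursday is the 27th — 2051-04-27.
2051-04-27 is after 2051-04-20, so that is the next one.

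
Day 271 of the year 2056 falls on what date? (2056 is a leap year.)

2056-09-27

January has 31 days (271 − 31 = 240 remain).
February has 29 days (240 − 29 = 211 remain).
March has 31 days (211 − 31 = 180 remain).
April has 30 days (180 − 30 = 150 remain).
May has 31 days (150 − 31 = 119 remain).
June has 30 days (119 − 30 = 89 remain).
July has 31 days (89 − 31 = 58 remain).
August has 31 days (58 − 31 = 27 remain).
27 into September → September 27.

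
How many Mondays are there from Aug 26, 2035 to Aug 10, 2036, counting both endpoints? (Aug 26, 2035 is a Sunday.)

50

Aug 26, 2035 is a Sunday; the first Monday on or after it is Aug 27, 2035 (1 day later).
From Aug 27, 2035 to Aug 10, 2036: 126 + 223 = 349 days (rest of 2035, to Aug 10, 2036 in 2036).
349 ÷ 7 = 49 full weeks with remainder 6, so 49 more Mondays after the first → 50.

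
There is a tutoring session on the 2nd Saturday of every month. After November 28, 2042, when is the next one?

December 13, 2042

November 2042 starts on a Saturday; its first Saturday is the 1st, so the 2nd Saturday is the 8th — November 8, 2042.
That is not after November 28, 2042, so look at December 2042.
December 2042 starts on a Monday; its first Saturday is the 6th, so the 2nd Saturday is the 13th — December 13, 2042.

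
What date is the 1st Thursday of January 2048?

The first Thursday of January 2048 is January 2.

2048-01-02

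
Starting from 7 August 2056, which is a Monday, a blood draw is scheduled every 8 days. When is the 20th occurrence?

6 January 2057

The 20th occurrence is 19 intervals after the first: 19 × 8 = 152 days after 7 August 2056.
August has 31 days — 24 days to the end of August leaves 128.
September has 30 days (98 left).
October has 31 days (67 left).
November has 30 days (37 left).
December has 31 days (6 left).
6 days into January → 6 January 2057.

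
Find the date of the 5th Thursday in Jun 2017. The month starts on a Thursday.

Jun 29, 2017

Jun 2017 begins on a Thursday, so the first Thursday is Jun 1.
The 5th Thursday is 4 weeks later: 1 + 28 = 29.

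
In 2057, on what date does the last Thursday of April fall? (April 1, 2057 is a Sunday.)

April 2057 begins on a Sunday, so the first Thursday is April 5 (4 days later).
April 2057 has 30 days. Adding weeks: 5, 12, 19, 26 — the last one ≤ 30 is the 26th.

26 April 2057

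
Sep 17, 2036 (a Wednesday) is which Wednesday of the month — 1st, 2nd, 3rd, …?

Day 17 falls in week ⌈17/7⌉ of the month.
Days 1–7 hold the 1st Wednesday, 8–14 the 2nd, 15–21 the 3rd, 22–28 the 4th, 29–31 the 5th.
17 is in the range for the 3rd.

3rd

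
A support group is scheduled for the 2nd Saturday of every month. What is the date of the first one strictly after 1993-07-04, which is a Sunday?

July 1993 starts on a Thursday; its first Saturday is the 3rd, so the 2nd Saturday is the 10th — 1993-07-10.
1993-07-10 is after 1993-07-04, so that is the next one.

1993-07-10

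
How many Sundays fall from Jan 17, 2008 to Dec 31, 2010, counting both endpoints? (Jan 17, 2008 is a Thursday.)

Jan 17, 2008 is a Thursday; the first Sunday on or after it is Jan 20, 2008 (3 days later).
From Jan 20, 2008 to Dec 31, 2010: 346 + 365 + 365 = 1076 days (rest of 2008, 2009, to Dec 31, 2010 in 2010).
1076 ÷ 7 = 153 full weeks with remainder 5, so 153 more Sundays after the first → 154.

154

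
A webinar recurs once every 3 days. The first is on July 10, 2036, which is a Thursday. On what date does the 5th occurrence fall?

The 5th occurrence is 4 intervals after the first: 4 × 3 = 12 days after July 10, 2036.
12 days later is July 22, 2036.

July 22, 2036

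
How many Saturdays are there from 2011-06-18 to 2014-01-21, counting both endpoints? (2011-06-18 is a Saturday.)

136

2011-06-18 is a Saturday; the first Saturday on or after it is 2011-06-18.
From 2011-06-18 to 2014-01-21: 196 + 366 + 365 + 21 = 948 days (rest of 2011, 2012, 2013, to 2014-01-21 in 2014).
948 ÷ 7 = 135 full weeks with remainder 3, so 135 more Saturdays after the first → 136.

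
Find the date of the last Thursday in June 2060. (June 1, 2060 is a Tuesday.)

June 2060 begins on a Tuesday, so the first Thursday is June 3 (2 days later).
June 2060 has 30 days. Adding weeks: 3, 10, 17, 24 — the last one ≤ 30 is the 24th.

2060-06-24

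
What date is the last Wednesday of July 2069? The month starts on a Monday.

July 2069 begins on a Monday, so the first Wednesday is July 3 (2 days later).
July 2069 has 31 days. Adding weeks: 3, 10, 17, 24, 31 — the last one ≤ 31 is the 31st.

31 July 2069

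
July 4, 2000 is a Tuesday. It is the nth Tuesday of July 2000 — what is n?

Day 4 falls in week ⌈4/7⌉ of the month.
Days 1–7 hold the 1st Tuesday, 8–14 the 2nd, 15–21 the 3rd, 22–28 the 4th, 29–31 the 5th.
4 is in the range for the 1st.

1st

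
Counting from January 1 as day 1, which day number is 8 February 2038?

39

Days in months before February: 31 = 31.
Plus 8 days into February → day 39.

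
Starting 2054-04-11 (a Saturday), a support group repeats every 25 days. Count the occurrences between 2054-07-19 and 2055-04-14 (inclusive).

11

Occurrences land 25·i days after 2054-04-11 for i = 0, 1, 2, …
2054-07-19 is 99 days after the start; 99 ÷ 25 = 3 remainder 24; since the remainder is 24, round up to i = 4. First occurrence in the window: #5 on 2054-07-20 (4×25 = 100 days in).
2055-04-14 is 368 days after the start; 368 ÷ 25 = 14 remainder 18. Last occurrence in the window: #15 on 2055-03-27.
Occurrences #5 through #15: 11 in total.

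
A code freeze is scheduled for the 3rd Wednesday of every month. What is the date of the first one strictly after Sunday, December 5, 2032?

December 15, 2032

December 2032 starts on a Wednesday; its first Wednesday is the 1st, so the 3rd Wednesday is the 15th — December 15, 2032.
December 15, 2032 is after December 5, 2032, so that is the next one.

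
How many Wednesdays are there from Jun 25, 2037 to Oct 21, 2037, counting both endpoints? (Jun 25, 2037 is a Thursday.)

Jun 25, 2037 is a Thursday; the first Wednesday on or after it is Jul 1, 2037 (6 days later).
From Jul 1, 2037 to Oct 21, 2037: 30 + 31 + 30 + 21 = 112 days (rest of Jul, Aug, Sep, Oct).
112 ÷ 7 = 16 full weeks with remainder 0, so 16 more Wednesdays after the first → 17.

17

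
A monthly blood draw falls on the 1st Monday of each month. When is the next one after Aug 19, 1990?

Aug 1990 starts on a Wednesday, so its 1st Monday is Aug 6, 1990 (5 days in).
That is not after Aug 19, 1990, so look at Sep 1990.
Sep 1990 starts on a Saturday, so its 1st Monday is Sep 3, 1990 (2 days in).

Sep 3, 1990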